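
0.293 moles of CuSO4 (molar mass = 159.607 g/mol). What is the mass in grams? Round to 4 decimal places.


mass = n * M
mass = 0.293 * 159.607
mass = 46.764851 g, rounded to 4 dp:

46.7649 g


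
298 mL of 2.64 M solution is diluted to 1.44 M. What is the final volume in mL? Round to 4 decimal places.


Dilution: M1*V1 = M2*V2, solve for V2.
V2 = M1*V1 / M2
V2 = 2.64 * 298 / 1.44
V2 = 786.72 / 1.44
V2 = 546.33333333 mL, rounded to 4 dp:

546.3333 mL


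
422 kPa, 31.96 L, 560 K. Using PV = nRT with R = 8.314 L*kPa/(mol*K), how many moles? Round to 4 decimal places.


PV = nRT, solve for n = PV / (RT).
PV = 422 * 31.96 = 13487.12
RT = 8.314 * 560 = 4655.84
n = 13487.12 / 4655.84
n = 2.89681776 mol, rounded to 4 dp:

2.8968 mol


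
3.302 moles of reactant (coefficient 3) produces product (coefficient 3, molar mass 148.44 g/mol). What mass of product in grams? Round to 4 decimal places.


Use the coefficient ratio to convert reactant moles to product moles, then multiply by the product's molar mass.
moles_P = moles_R * (coeff_P / coeff_R) = 3.302 * (3/3) = 3.302
mass_P = moles_P * M_P = 3.302 * 148.44
mass_P = 490.14888 g, rounded to 4 dp:

490.1489 g


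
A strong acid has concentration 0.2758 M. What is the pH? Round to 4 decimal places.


A strong acid dissociates completely, so [H+] equals the given concentration.
pH = -log10([H+]) = -log10(0.2758)
pH = 0.55940574, rounded to 4 dp:

0.5594


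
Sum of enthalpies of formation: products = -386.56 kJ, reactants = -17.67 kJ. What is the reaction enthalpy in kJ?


dH_rxn = sum(dH_f products) - sum(dH_f reactants)
dH_rxn = -386.56 - (-17.67)
dH_rxn = -368.89 kJ:

-368.89 kJ


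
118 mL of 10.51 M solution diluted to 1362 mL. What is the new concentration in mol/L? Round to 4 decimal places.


Dilution: M1*V1 = M2*V2, solve for M2.
M2 = M1*V1 / V2
M2 = 10.51 * 118 / 1362
M2 = 1240.18 / 1362
M2 = 0.910558 mol/L, rounded to 4 dp:

0.9106 mol/L


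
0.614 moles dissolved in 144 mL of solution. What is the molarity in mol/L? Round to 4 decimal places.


Convert volume to liters: V_L = V_mL / 1000.
V_L = 144 / 1000 = 0.144 L
M = n / V_L = 0.614 / 0.144
M = 4.26388889 mol/L, rounded to 4 dp:

4.2639 mol/L


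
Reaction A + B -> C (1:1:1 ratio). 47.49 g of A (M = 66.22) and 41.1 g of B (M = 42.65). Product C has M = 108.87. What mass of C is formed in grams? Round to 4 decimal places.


Find moles of each reactant; the smaller value is the limiting reagent in a 1:1:1 reaction, so moles_C equals moles of the limiter.
n_A = mass_A / M_A = 47.49 / 66.22 = 0.717155 mol
n_B = mass_B / M_B = 41.1 / 42.65 = 0.963658 mol
Limiting reagent: A (smaller), n_limiting = 0.717155 mol
mass_C = n_limiting * M_C = 0.717155 * 108.87
mass_C = 78.07666485 g, rounded to 4 dp:

78.0767 g


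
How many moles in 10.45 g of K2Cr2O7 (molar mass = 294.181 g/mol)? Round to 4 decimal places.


n = mass / M
n = 10.45 / 294.181
n = 0.03552235 mol, rounded to 4 dp:

0.0355 mol


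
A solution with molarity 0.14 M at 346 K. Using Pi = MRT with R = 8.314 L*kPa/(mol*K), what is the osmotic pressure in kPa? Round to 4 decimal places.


Osmotic pressure (van't Hoff): Pi = M*R*T.
RT = 8.314 * 346 = 2876.644
Pi = 0.14 * 2876.644
Pi = 402.73016 kPa, rounded to 4 dp:

402.7302 kPa


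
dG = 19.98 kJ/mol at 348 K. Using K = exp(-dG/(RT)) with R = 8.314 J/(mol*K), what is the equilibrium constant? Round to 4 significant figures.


dG is in kJ/mol; multiply by 1000 to match R in J/(mol*K).
RT = 8.314 * 348 = 2893.272 J/mol
exponent = -dG*1000 / (RT) = -(19.98*1000) / 2893.272 = -6.90567634
K = exp(-6.90567634)
K = 0.0010020811, rounded to 4 significant figures:

0.001002


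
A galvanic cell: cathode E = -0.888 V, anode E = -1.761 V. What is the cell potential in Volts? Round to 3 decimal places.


Standard cell potential: E_cell = E_cathode - E_anode.
E_cell = -0.888 - (-1.761)
E_cell = 0.873 V, rounded to 3 dp:

0.873 V


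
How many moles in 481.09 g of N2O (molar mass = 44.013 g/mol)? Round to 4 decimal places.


n = mass / M
n = 481.09 / 44.013
n = 10.93063413 mol, rounded to 4 dp:

10.9306 mol


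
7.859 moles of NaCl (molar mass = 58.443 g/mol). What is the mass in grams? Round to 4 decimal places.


mass = n * M
mass = 7.859 * 58.443
mass = 459.303537 g, rounded to 4 dp:

459.3035 g


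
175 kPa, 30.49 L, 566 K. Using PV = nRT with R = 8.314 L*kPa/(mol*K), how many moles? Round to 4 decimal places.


PV = nRT, solve for n = PV / (RT).
PV = 175 * 30.49 = 5335.75
RT = 8.314 * 566 = 4705.724
n = 5335.75 / 4705.724
n = 1.13388503 mol, rounded to 4 dp:

1.1339 mol


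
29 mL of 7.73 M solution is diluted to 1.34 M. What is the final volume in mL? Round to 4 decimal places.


Dilution: M1*V1 = M2*V2, solve for V2.
V2 = M1*V1 / M2
V2 = 7.73 * 29 / 1.34
V2 = 224.17 / 1.34
V2 = 167.29104478 mL, rounded to 4 dp:

167.2910 mL


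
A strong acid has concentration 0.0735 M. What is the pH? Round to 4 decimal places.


A strong acid dissociates completely, so [H+] equals the given concentration.
pH = -log10([H+]) = -log10(0.0735)
pH = 1.13371266, rounded to 4 dp:

1.1337


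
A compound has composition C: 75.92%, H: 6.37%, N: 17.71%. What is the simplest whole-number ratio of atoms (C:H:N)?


Assume 100 g of compound, divide each mass% by atomic mass to get moles, then normalize by the smallest to get a raw atom ratio.
Moles per 100 g: C: 75.92/12.011 = 6.3209, H: 6.37/1.008 = 6.3194, N: 17.71/14.007 = 1.2644
Raw ratio (divide by min = 1.2644): C: 4.999, H: 4.998, N: 1.0
Multiply by 1 to clear fractions: C: 4.999 ~= 5, H: 4.998 ~= 5, N: 1.0 ~= 1
Reduce by GCD to get the simplest whole-number ratio:

5:5:1


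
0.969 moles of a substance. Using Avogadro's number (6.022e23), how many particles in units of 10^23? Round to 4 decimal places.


N = n * NA, then divide by 1e23 for the requested units.
N / 1e23 = n * 6.022
N / 1e23 = 0.969 * 6.022
N / 1e23 = 5.835318, rounded to 4 dp:

5.8353


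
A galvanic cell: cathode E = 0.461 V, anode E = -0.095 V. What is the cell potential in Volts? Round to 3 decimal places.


Standard cell potential: E_cell = E_cathode - E_anode.
E_cell = 0.461 - (-0.095)
E_cell = 0.556 V, rounded to 3 dp:

0.556 V


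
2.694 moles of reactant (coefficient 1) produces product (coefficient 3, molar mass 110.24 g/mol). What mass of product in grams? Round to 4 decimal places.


Use the coefficient ratio to convert reactant moles to product moles, then multiply by the product's molar mass.
moles_P = moles_R * (coeff_P / coeff_R) = 2.694 * (3/1) = 8.082
mass_P = moles_P * M_P = 8.082 * 110.24
mass_P = 890.95968 g, rounded to 4 dp:

890.9597 g


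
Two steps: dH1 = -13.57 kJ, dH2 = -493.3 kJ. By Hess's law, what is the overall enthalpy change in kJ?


Hess's law: enthalpy is a state function, so add the step enthalpies.
dH_total = dH1 + dH2 = -13.57 + (-493.3)
dH_total = -506.87 kJ:

-506.87 kJ


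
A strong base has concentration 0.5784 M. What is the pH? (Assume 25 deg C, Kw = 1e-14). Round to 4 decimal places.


A strong base dissociates completely, so [OH-] equals the given concentration.
pOH = -log10([OH-]) = -log10(0.5784) = 0.237772
pH = 14 - pOH = 14 - 0.237772
pH = 13.762228, rounded to 4 dp:

13.7622


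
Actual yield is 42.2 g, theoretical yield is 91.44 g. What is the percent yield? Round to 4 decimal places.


% yield = 100 * actual / theoretical
% yield = 100 * 42.2 / 91.44
% yield = 46.15048119 %, rounded to 4 dp:

46.1505 %


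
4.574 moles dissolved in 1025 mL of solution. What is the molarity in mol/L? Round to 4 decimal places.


Convert volume to liters: V_L = V_mL / 1000.
V_L = 1025 / 1000 = 1.025 L
M = n / V_L = 4.574 / 1.025
M = 4.46243902 mol/L, rounded to 4 dp:

4.4624 mol/L


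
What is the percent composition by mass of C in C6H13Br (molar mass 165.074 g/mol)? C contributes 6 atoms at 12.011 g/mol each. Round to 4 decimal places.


pct = 100 * (n_elem * M_elem) / M_total
mass_contribution = 6 * 12.011 = 72.066 g/mol
pct = 100 * 72.066 / 165.074
pct = 43.65678423 %, rounded to 4 dp:

43.6568 %


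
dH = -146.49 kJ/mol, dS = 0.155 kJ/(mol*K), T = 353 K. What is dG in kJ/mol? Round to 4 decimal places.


Gibbs: dG = dH - T*dS (consistent units, dS already in kJ/(mol*K)).
T*dS = 353 * 0.155 = 54.715
dG = -146.49 - (54.715)
dG = -201.205 kJ/mol, rounded to 4 dp:

-201.2050 kJ/mol


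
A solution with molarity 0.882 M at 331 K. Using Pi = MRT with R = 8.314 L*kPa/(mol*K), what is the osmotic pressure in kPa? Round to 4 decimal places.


Osmotic pressure (van't Hoff): Pi = M*R*T.
RT = 8.314 * 331 = 2751.934
Pi = 0.882 * 2751.934
Pi = 2427.205788 kPa, rounded to 4 dp:

2427.2058 kPa


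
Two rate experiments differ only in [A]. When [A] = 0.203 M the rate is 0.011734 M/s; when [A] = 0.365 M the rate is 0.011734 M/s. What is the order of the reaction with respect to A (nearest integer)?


Rate is proportional to [A]^n, so rate2/rate1 = ([A]2/[A]1)^n. Take logs to solve for n.
rate2/rate1 = 0.011734 / 0.011734 = 1.0
[A]2/[A]1 = 0.365 / 0.203 = 1.798
n = ln(1.0) / ln(1.798) = 0.0
Nearest integer order:

0


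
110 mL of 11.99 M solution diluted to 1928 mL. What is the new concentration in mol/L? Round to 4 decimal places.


Dilution: M1*V1 = M2*V2, solve for M2.
M2 = M1*V1 / V2
M2 = 11.99 * 110 / 1928
M2 = 1318.9 / 1928
M2 = 0.68407676 mol/L, rounded to 4 dp:

0.6841 mol/L


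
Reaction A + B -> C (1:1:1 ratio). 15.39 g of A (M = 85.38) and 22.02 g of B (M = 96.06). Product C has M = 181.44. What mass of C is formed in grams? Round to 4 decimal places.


Find moles of each reactant; the smaller value is the limiting reagent in a 1:1:1 reaction, so moles_C equals moles of the limiter.
n_A = mass_A / M_A = 15.39 / 85.38 = 0.180253 mol
n_B = mass_B / M_B = 22.02 / 96.06 = 0.229232 mol
Limiting reagent: A (smaller), n_limiting = 0.180253 mol
mass_C = n_limiting * M_C = 0.180253 * 181.44
mass_C = 32.70510432 g, rounded to 4 dp:

32.7051 g


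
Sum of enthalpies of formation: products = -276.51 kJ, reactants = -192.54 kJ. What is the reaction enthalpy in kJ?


dH_rxn = sum(dH_f products) - sum(dH_f reactants)
dH_rxn = -276.51 - (-192.54)
dH_rxn = -83.97 kJ:

-83.97 kJ


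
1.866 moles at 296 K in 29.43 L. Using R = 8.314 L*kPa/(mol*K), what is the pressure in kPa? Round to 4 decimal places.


PV = nRT, solve for P = nRT / V.
nRT = 1.866 * 8.314 * 296 = 4592.1215
P = 4592.1215 / 29.43
P = 156.03538906 kPa, rounded to 4 dp:

156.0354 kPa


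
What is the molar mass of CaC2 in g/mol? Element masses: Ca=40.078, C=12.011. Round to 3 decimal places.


M = sum(count * atomic_mass) over atoms.
M = 1*40.078 + 2*12.011
M = 40.078 + 24.022
M = 64.1 g/mol, rounded to 3 dp:

64.100 g/mol


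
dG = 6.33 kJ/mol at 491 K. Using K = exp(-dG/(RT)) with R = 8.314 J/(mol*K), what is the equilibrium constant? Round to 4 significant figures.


dG is in kJ/mol; multiply by 1000 to match R in J/(mol*K).
RT = 8.314 * 491 = 4082.174 J/mol
exponent = -dG*1000 / (RT) = -(6.33*1000) / 4082.174 = -1.55064434
K = exp(-1.55064434)
K = 0.21211126, rounded to 4 significant figures:

0.2121


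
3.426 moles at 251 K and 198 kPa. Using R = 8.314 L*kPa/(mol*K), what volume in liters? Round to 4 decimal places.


PV = nRT, solve for V = nRT / P.
nRT = 3.426 * 8.314 * 251 = 7149.4248
V = 7149.4248 / 198
V = 36.10820606 L, rounded to 4 dp:

36.1082 L


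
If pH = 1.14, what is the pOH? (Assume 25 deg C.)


At 25 deg C, pH + pOH = 14.
pOH = 14 - pH = 14 - 1.14
pOH = 12.86:

12.86


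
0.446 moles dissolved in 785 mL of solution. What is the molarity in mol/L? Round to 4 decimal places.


Convert volume to liters: V_L = V_mL / 1000.
V_L = 785 / 1000 = 0.785 L
M = n / V_L = 0.446 / 0.785
M = 0.56815287 mol/L, rounded to 4 dp:

0.5682 mol/L


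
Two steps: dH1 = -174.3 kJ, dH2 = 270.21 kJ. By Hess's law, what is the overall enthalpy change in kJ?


Hess's law: enthalpy is a state function, so add the step enthalpies.
dH_total = dH1 + dH2 = -174.3 + (270.21)
dH_total = 95.91 kJ:

95.91 kJ


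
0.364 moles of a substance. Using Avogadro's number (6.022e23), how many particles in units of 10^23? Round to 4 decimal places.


N = n * NA, then divide by 1e23 for the requested units.
N / 1e23 = n * 6.022
N / 1e23 = 0.364 * 6.022
N / 1e23 = 2.192008, rounded to 4 dp:

2.1920


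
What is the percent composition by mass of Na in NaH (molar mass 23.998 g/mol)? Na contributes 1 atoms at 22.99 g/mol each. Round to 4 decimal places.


pct = 100 * (n_elem * M_elem) / M_total
mass_contribution = 1 * 22.99 = 22.99 g/mol
pct = 100 * 22.99 / 23.998
pct = 95.79964997 %, rounded to 4 dp:

95.7996 %


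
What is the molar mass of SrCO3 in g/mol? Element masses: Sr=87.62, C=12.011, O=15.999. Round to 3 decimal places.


M = sum(count * atomic_mass) over atoms.
M = 1*87.62 + 1*12.011 + 3*15.999
M = 87.62 + 12.011 + 47.997
M = 147.628 g/mol, rounded to 3 dp:

147.628 g/mol


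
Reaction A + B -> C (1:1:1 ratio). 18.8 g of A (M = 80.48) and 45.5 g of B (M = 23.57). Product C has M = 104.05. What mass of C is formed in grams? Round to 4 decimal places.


Find moles of each reactant; the smaller value is the limiting reagent in a 1:1:1 reaction, so moles_C equals moles of the limiter.
n_A = mass_A / M_A = 18.8 / 80.48 = 0.233598 mol
n_B = mass_B / M_B = 45.5 / 23.57 = 1.93042 mol
Limiting reagent: A (smaller), n_limiting = 0.233598 mol
mass_C = n_limiting * M_C = 0.233598 * 104.05
mass_C = 24.3058719 g, rounded to 4 dp:

24.3059 g


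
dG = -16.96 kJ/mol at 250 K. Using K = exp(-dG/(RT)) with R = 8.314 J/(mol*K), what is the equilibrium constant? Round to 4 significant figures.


dG is in kJ/mol; multiply by 1000 to match R in J/(mol*K).
RT = 8.314 * 250 = 2078.5 J/mol
exponent = -dG*1000 / (RT) = -(-16.96*1000) / 2078.5 = 8.15973057
K = exp(8.15973057)
K = 3497.2442, rounded to 4 significant figures:

3497


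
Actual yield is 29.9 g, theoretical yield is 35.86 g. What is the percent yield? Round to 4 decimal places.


% yield = 100 * actual / theoretical
% yield = 100 * 29.9 / 35.86
% yield = 83.37981037 %, rounded to 4 dp:

83.3798 %


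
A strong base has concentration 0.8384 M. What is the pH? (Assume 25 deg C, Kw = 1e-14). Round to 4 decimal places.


A strong base dissociates completely, so [OH-] equals the given concentration.
pOH = -log10([OH-]) = -log10(0.8384) = 0.076549
pH = 14 - pOH = 14 - 0.076549
pH = 13.923451, rounded to 4 dp:

13.9235


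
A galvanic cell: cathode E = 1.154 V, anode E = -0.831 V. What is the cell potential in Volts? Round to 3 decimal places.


Standard cell potential: E_cell = E_cathode - E_anode.
E_cell = 1.154 - (-0.831)
E_cell = 1.985 V, rounded to 3 dp:

1.985 V


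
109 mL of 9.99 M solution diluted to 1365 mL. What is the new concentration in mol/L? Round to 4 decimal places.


Dilution: M1*V1 = M2*V2, solve for M2.
M2 = M1*V1 / V2
M2 = 9.99 * 109 / 1365
M2 = 1088.91 / 1365
M2 = 0.79773626 mol/L, rounded to 4 dp:

0.7977 mol/L


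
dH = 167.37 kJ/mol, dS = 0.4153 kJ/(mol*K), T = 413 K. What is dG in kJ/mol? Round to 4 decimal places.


Gibbs: dG = dH - T*dS (consistent units, dS already in kJ/(mol*K)).
T*dS = 413 * 0.4153 = 171.5189
dG = 167.37 - (171.5189)
dG = -4.1489 kJ/mol, rounded to 4 dp:

-4.1489 kJ/mol


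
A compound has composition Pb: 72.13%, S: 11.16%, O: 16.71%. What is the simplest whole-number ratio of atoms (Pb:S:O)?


Assume 100 g of compound, divide each mass% by atomic mass to get moles, then normalize by the smallest to get a raw atom ratio.
Moles per 100 g: Pb: 72.13/207.2 = 0.3481, S: 11.16/32.065 = 0.348, O: 16.71/15.999 = 1.0444
Raw ratio (divide by min = 0.348): Pb: 1.0, S: 1.0, O: 3.001
Multiply by 1 to clear fractions: Pb: 1.0 ~= 1, S: 1.0 ~= 1, O: 3.001 ~= 3
Reduce by GCD to get the simplest whole-number ratio:

1:1:3


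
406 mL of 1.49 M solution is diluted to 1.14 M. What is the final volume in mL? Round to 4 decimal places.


Dilution: M1*V1 = M2*V2, solve for V2.
V2 = M1*V1 / M2
V2 = 1.49 * 406 / 1.14
V2 = 604.94 / 1.14
V2 = 530.64912281 mL, rounded to 4 dp:

530.6491 mL


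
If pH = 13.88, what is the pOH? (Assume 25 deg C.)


At 25 deg C, pH + pOH = 14.
pOH = 14 - pH = 14 - 13.88
pOH = 0.12:

0.12


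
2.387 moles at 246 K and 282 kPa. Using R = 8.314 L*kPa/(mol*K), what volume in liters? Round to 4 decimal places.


PV = nRT, solve for V = nRT / P.
nRT = 2.387 * 8.314 * 246 = 4881.9974
V = 4881.9974 / 282
V = 17.31204752 L, rounded to 4 dp:

17.3120 L


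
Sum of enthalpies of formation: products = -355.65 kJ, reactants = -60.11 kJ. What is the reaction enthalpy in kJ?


dH_rxn = sum(dH_f products) - sum(dH_f reactants)
dH_rxn = -355.65 - (-60.11)
dH_rxn = -295.54 kJ:

-295.54 kJ


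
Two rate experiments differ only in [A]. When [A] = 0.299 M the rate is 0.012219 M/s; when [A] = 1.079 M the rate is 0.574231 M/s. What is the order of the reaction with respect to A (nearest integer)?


Rate is proportional to [A]^n, so rate2/rate1 = ([A]2/[A]1)^n. Take logs to solve for n.
rate2/rate1 = 0.574231 / 0.012219 = 46.9949
[A]2/[A]1 = 1.079 / 0.299 = 3.6087
n = ln(46.9949) / ln(3.6087) = 3.0
Nearest integer order:

3


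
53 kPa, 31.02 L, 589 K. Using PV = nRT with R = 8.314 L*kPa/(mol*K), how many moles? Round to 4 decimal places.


PV = nRT, solve for n = PV / (RT).
PV = 53 * 31.02 = 1644.06
RT = 8.314 * 589 = 4896.946
n = 1644.06 / 4896.946
n = 0.3357317 mol, rounded to 4 dp:

0.3357 mol


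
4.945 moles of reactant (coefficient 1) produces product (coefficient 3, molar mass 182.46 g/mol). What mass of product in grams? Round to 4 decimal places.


Use the coefficient ratio to convert reactant moles to product moles, then multiply by the product's molar mass.
moles_P = moles_R * (coeff_P / coeff_R) = 4.945 * (3/1) = 14.835
mass_P = moles_P * M_P = 14.835 * 182.46
mass_P = 2706.7941 g, rounded to 4 dp:

2706.7941 g


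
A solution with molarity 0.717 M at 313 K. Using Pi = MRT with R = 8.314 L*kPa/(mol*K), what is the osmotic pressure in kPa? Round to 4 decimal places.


Osmotic pressure (van't Hoff): Pi = M*R*T.
RT = 8.314 * 313 = 2602.282
Pi = 0.717 * 2602.282
Pi = 1865.836194 kPa, rounded to 4 dp:

1865.8362 kPa


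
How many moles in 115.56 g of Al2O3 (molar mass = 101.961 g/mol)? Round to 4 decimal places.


n = mass / M
n = 115.56 / 101.961
n = 1.13337453 mol, rounded to 4 dp:

1.1334 mol


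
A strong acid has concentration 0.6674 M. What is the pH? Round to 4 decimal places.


A strong acid dissociates completely, so [H+] equals the given concentration.
pH = -log10([H+]) = -log10(0.6674)
pH = 0.1756138, rounded to 4 dp:

0.1756


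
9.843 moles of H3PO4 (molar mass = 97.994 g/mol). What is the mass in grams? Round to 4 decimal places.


mass = n * M
mass = 9.843 * 97.994
mass = 964.554942 g, rounded to 4 dp:

964.5549 g


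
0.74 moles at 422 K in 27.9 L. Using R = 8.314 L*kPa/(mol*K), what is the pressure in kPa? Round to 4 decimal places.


PV = nRT, solve for P = nRT / V.
nRT = 0.74 * 8.314 * 422 = 2596.2959
P = 2596.2959 / 27.9
P = 93.05720072 kPa, rounded to 4 dp:

93.0572 kPa


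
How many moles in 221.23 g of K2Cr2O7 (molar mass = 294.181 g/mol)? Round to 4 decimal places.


n = mass / M
n = 221.23 / 294.181
n = 0.75202001 mol, rounded to 4 dp:

0.7520 mol


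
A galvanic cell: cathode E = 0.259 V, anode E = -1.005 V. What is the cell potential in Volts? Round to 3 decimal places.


Standard cell potential: E_cell = E_cathode - E_anode.
E_cell = 0.259 - (-1.005)
E_cell = 1.264 V, rounded to 3 dp:

1.264 V


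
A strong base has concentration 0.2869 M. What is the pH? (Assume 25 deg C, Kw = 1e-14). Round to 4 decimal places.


A strong base dissociates completely, so [OH-] equals the given concentration.
pOH = -log10([OH-]) = -log10(0.2869) = 0.542269
pH = 14 - pOH = 14 - 0.542269
pH = 13.457731, rounded to 4 dp:

13.4577


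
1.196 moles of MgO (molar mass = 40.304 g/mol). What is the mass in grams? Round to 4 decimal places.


mass = n * M
mass = 1.196 * 40.304
mass = 48.203584 g, rounded to 4 dp:

48.2036 g


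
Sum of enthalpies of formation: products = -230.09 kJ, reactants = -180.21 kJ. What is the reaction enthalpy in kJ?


dH_rxn = sum(dH_f products) - sum(dH_f reactants)
dH_rxn = -230.09 - (-180.21)
dH_rxn = -49.88 kJ:

-49.88 kJ


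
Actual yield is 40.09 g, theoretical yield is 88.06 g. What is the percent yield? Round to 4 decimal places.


% yield = 100 * actual / theoretical
% yield = 100 * 40.09 / 88.06
% yield = 45.52577788 %, rounded to 4 dp:

45.5258 %


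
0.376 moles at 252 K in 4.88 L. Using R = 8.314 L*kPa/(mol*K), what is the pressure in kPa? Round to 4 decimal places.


PV = nRT, solve for P = nRT / V.
nRT = 0.376 * 8.314 * 252 = 787.7681
P = 787.7681 / 4.88
P = 161.42788934 kPa, rounded to 4 dp:

161.4279 kPa


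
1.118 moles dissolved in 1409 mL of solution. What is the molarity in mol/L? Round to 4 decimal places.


Convert volume to liters: V_L = V_mL / 1000.
V_L = 1409 / 1000 = 1.409 L
M = n / V_L = 1.118 / 1.409
M = 0.79347055 mol/L, rounded to 4 dp:

0.7935 mol/L


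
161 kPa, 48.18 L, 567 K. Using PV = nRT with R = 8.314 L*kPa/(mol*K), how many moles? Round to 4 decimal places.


PV = nRT, solve for n = PV / (RT).
PV = 161 * 48.18 = 7756.98
RT = 8.314 * 567 = 4714.038
n = 7756.98 / 4714.038
n = 1.64550646 mol, rounded to 4 dp:

1.6455 mol


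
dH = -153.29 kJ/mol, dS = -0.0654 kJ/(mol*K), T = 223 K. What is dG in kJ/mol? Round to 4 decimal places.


Gibbs: dG = dH - T*dS (consistent units, dS already in kJ/(mol*K)).
T*dS = 223 * -0.0654 = -14.5842
dG = -153.29 - (-14.5842)
dG = -138.7058 kJ/mol, rounded to 4 dp:

-138.7058 kJ/mol


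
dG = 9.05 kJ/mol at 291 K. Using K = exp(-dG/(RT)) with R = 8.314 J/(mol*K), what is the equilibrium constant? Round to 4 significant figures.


dG is in kJ/mol; multiply by 1000 to match R in J/(mol*K).
RT = 8.314 * 291 = 2419.374 J/mol
exponent = -dG*1000 / (RT) = -(9.05*1000) / 2419.374 = -3.74063704
K = exp(-3.74063704)
K = 0.023738976, rounded to 4 significant figures:

0.02374


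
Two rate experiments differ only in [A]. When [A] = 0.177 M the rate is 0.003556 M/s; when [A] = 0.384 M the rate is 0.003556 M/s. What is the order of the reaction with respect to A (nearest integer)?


Rate is proportional to [A]^n, so rate2/rate1 = ([A]2/[A]1)^n. Take logs to solve for n.
rate2/rate1 = 0.003556 / 0.003556 = 1.0
[A]2/[A]1 = 0.384 / 0.177 = 2.1695
n = ln(1.0) / ln(2.1695) = 0.0
Nearest integer order:

0


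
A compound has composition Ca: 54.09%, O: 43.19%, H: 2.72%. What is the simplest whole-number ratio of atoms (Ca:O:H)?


Assume 100 g of compound, divide each mass% by atomic mass to get moles, then normalize by the smallest to get a raw atom ratio.
Moles per 100 g: Ca: 54.09/40.078 = 1.3496, O: 43.19/15.999 = 2.6995, H: 2.72/1.008 = 2.6984
Raw ratio (divide by min = 1.3496): Ca: 1.0, O: 2.0, H: 1.999
Multiply by 1 to clear fractions: Ca: 1.0 ~= 1, O: 2.0 ~= 2, H: 1.999 ~= 2
Reduce by GCD to get the simplest whole-number ratio:

1:2:2


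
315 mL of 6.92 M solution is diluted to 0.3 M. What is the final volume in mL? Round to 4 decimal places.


Dilution: M1*V1 = M2*V2, solve for V2.
V2 = M1*V1 / M2
V2 = 6.92 * 315 / 0.3
V2 = 2179.8 / 0.3
V2 = 7266.0 mL, rounded to 4 dp:

7266.0000 mL


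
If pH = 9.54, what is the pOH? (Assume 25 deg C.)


At 25 deg C, pH + pOH = 14.
pOH = 14 - pH = 14 - 9.54
pOH = 4.46:

4.46


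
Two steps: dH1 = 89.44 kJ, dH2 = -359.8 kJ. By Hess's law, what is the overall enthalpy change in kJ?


Hess's law: enthalpy is a state function, so add the step enthalpies.
dH_total = dH1 + dH2 = 89.44 + (-359.8)
dH_total = -270.36 kJ:

-270.36 kJ


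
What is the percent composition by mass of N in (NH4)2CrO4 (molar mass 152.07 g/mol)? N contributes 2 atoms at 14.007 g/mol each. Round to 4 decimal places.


pct = 100 * (n_elem * M_elem) / M_total
mass_contribution = 2 * 14.007 = 28.014 g/mol
pct = 100 * 28.014 / 152.07
pct = 18.42177944 %, rounded to 4 dp:

18.4218 %


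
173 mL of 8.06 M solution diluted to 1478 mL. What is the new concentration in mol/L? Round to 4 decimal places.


Dilution: M1*V1 = M2*V2, solve for M2.
M2 = M1*V1 / V2
M2 = 8.06 * 173 / 1478
M2 = 1394.38 / 1478
M2 = 0.94342355 mol/L, rounded to 4 dp:

0.9434 mol/L


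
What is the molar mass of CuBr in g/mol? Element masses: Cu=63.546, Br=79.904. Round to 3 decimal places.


M = sum(count * atomic_mass) over atoms.
M = 1*63.546 + 1*79.904
M = 63.546 + 79.904
M = 143.45 g/mol, rounded to 3 dp:

143.450 g/mol


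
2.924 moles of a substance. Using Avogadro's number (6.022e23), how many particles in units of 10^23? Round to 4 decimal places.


N = n * NA, then divide by 1e23 for the requested units.
N / 1e23 = n * 6.022
N / 1e23 = 2.924 * 6.022
N / 1e23 = 17.608328, rounded to 4 dp:

17.6083


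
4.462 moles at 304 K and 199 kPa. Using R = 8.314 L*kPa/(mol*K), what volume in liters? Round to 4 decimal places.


PV = nRT, solve for V = nRT / P.
nRT = 4.462 * 8.314 * 304 = 11277.5087
V = 11277.5087 / 199
V = 56.67089799 L, rounded to 4 dp:

56.6709 L


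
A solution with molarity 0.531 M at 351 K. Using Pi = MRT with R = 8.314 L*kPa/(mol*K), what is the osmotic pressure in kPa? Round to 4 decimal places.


Osmotic pressure (van't Hoff): Pi = M*R*T.
RT = 8.314 * 351 = 2918.214
Pi = 0.531 * 2918.214
Pi = 1549.571634 kPa, rounded to 4 dp:

1549.5716 kPa


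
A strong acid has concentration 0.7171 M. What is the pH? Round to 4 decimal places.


A strong acid dissociates completely, so [H+] equals the given concentration.
pH = -log10([H+]) = -log10(0.7171)
pH = 0.14442028, rounded to 4 dp:

0.1444


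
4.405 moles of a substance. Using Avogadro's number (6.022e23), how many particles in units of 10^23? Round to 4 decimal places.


N = n * NA, then divide by 1e23 for the requested units.
N / 1e23 = n * 6.022
N / 1e23 = 4.405 * 6.022
N / 1e23 = 26.52691, rounded to 4 dp:

26.5269


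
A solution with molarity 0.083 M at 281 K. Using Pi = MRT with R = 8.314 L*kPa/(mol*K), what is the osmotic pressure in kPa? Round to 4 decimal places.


Osmotic pressure (van't Hoff): Pi = M*R*T.
RT = 8.314 * 281 = 2336.234
Pi = 0.083 * 2336.234
Pi = 193.907422 kPa, rounded to 4 dp:

193.9074 kPa


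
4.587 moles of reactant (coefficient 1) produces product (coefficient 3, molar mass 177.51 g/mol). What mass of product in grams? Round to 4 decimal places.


Use the coefficient ratio to convert reactant moles to product moles, then multiply by the product's molar mass.
moles_P = moles_R * (coeff_P / coeff_R) = 4.587 * (3/1) = 13.761
mass_P = moles_P * M_P = 13.761 * 177.51
mass_P = 2442.71511 g, rounded to 4 dp:

2442.7151 g


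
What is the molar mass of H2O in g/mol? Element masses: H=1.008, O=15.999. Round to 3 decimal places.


M = sum(count * atomic_mass) over atoms.
M = 2*1.008 + 1*15.999
M = 2.016 + 15.999
M = 18.015 g/mol, rounded to 3 dp:

18.015 g/mol


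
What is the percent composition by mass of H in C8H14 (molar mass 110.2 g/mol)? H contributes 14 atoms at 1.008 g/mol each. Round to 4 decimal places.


pct = 100 * (n_elem * M_elem) / M_total
mass_contribution = 14 * 1.008 = 14.112 g/mol
pct = 100 * 14.112 / 110.2
pct = 12.80580762 %, rounded to 4 dp:

12.8058 %


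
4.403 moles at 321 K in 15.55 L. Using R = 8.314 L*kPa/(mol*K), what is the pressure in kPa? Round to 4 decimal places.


PV = nRT, solve for P = nRT / V.
nRT = 4.403 * 8.314 * 321 = 11750.7
P = 11750.7 / 15.55
P = 755.67202572 kPa, rounded to 4 dp:

755.6720 kPa


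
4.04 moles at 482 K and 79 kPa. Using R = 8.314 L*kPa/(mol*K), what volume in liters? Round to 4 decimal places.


PV = nRT, solve for V = nRT / P.
nRT = 4.04 * 8.314 * 482 = 16189.6859
V = 16189.6859 / 79
V = 204.93273291 L, rounded to 4 dp:

204.9327 L


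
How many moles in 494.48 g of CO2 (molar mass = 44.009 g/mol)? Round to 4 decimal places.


n = mass / M
n = 494.48 / 44.009
n = 11.23588357 mol, rounded to 4 dp:

11.2359 mol


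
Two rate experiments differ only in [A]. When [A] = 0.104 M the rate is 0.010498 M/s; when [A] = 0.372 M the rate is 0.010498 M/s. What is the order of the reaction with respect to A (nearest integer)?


Rate is proportional to [A]^n, so rate2/rate1 = ([A]2/[A]1)^n. Take logs to solve for n.
rate2/rate1 = 0.010498 / 0.010498 = 1.0
[A]2/[A]1 = 0.372 / 0.104 = 3.5769
n = ln(1.0) / ln(3.5769) = 0.0
Nearest integer order:

0


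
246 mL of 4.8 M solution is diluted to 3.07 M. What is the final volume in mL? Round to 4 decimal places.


Dilution: M1*V1 = M2*V2, solve for V2.
V2 = M1*V1 / M2
V2 = 4.8 * 246 / 3.07
V2 = 1180.8 / 3.07
V2 = 384.62540717 mL, rounded to 4 dp:

384.6254 mL


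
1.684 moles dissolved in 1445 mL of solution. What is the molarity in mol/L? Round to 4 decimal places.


Convert volume to liters: V_L = V_mL / 1000.
V_L = 1445 / 1000 = 1.445 L
M = n / V_L = 1.684 / 1.445
M = 1.16539792 mol/L, rounded to 4 dp:

1.1654 mol/L


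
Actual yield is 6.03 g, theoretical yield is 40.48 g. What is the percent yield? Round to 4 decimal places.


% yield = 100 * actual / theoretical
% yield = 100 * 6.03 / 40.48
% yield = 14.89624506 %, rounded to 4 dp:

14.8962 %


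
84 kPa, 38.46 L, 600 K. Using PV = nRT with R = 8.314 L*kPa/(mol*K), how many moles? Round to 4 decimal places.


PV = nRT, solve for n = PV / (RT).
PV = 84 * 38.46 = 3230.64
RT = 8.314 * 600 = 4988.4
n = 3230.64 / 4988.4
n = 0.6476305 mol, rounded to 4 dp:

0.6476 mol


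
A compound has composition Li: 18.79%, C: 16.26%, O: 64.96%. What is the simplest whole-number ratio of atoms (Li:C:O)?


Assume 100 g of compound, divide each mass% by atomic mass to get moles, then normalize by the smallest to get a raw atom ratio.
Moles per 100 g: Li: 18.79/6.941 = 2.7071, C: 16.26/12.011 = 1.3538, O: 64.96/15.999 = 4.0603
Raw ratio (divide by min = 1.3538): Li: 2.0, C: 1.0, O: 2.999
Multiply by 1 to clear fractions: Li: 2.0 ~= 2, C: 1.0 ~= 1, O: 2.999 ~= 3
Reduce by GCD to get the simplest whole-number ratio:

2:1:3


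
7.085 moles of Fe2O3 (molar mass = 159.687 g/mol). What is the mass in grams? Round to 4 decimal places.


mass = n * M
mass = 7.085 * 159.687
mass = 1131.382395 g, rounded to 4 dp:

1131.3824 g


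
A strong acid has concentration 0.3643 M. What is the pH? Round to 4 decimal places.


A strong acid dissociates completely, so [H+] equals the given concentration.
pH = -log10([H+]) = -log10(0.3643)
pH = 0.43854083, rounded to 4 dp:

0.4385


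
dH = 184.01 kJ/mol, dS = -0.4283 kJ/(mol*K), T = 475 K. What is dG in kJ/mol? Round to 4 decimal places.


Gibbs: dG = dH - T*dS (consistent units, dS already in kJ/(mol*K)).
T*dS = 475 * -0.4283 = -203.4425
dG = 184.01 - (-203.4425)
dG = 387.4525 kJ/mol, rounded to 4 dp:

387.4525 kJ/mol


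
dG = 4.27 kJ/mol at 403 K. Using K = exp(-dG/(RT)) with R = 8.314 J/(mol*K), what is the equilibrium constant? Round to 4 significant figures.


dG is in kJ/mol; multiply by 1000 to match R in J/(mol*K).
RT = 8.314 * 403 = 3350.542 J/mol
exponent = -dG*1000 / (RT) = -(4.27*1000) / 3350.542 = -1.27442068
K = exp(-1.27442068)
K = 0.2795929, rounded to 4 significant figures:

0.2796


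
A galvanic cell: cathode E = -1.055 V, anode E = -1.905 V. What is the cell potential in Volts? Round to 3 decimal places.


Standard cell potential: E_cell = E_cathode - E_anode.
E_cell = -1.055 - (-1.905)
E_cell = 0.85 V, rounded to 3 dp:

0.850 V


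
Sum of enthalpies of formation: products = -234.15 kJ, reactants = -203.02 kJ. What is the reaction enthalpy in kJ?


dH_rxn = sum(dH_f products) - sum(dH_f reactants)
dH_rxn = -234.15 - (-203.02)
dH_rxn = -31.13 kJ:

-31.13 kJ


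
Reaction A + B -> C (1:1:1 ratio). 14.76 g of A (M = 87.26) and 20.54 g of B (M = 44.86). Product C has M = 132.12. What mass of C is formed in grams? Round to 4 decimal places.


Find moles of each reactant; the smaller value is the limiting reagent in a 1:1:1 reaction, so moles_C equals moles of the limiter.
n_A = mass_A / M_A = 14.76 / 87.26 = 0.16915 mol
n_B = mass_B / M_B = 20.54 / 44.86 = 0.457869 mol
Limiting reagent: A (smaller), n_limiting = 0.16915 mol
mass_C = n_limiting * M_C = 0.16915 * 132.12
mass_C = 22.348098 g, rounded to 4 dp:

22.3481 g


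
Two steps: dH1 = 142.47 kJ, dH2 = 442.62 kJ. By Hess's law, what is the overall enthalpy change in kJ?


Hess's law: enthalpy is a state function, so add the step enthalpies.
dH_total = dH1 + dH2 = 142.47 + (442.62)
dH_total = 585.09 kJ:

585.09 kJ


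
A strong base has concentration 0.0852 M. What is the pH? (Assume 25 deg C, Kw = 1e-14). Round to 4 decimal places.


A strong base dissociates completely, so [OH-] equals the given concentration.
pOH = -log10([OH-]) = -log10(0.0852) = 1.06956
pH = 14 - pOH = 14 - 1.06956
pH = 12.93044, rounded to 4 dp:

12.9304


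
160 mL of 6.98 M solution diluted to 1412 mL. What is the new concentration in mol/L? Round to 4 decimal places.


Dilution: M1*V1 = M2*V2, solve for M2.
M2 = M1*V1 / V2
M2 = 6.98 * 160 / 1412
M2 = 1116.8 / 1412
M2 = 0.79093484 mol/L, rounded to 4 dp:

0.7909 mol/L


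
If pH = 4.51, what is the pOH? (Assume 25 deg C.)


At 25 deg C, pH + pOH = 14.
pOH = 14 - pH = 14 - 4.51
pOH = 9.49:

9.49


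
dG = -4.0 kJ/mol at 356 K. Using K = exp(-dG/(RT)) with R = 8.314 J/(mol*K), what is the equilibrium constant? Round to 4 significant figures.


dG is in kJ/mol; multiply by 1000 to match R in J/(mol*K).
RT = 8.314 * 356 = 2959.784 J/mol
exponent = -dG*1000 / (RT) = -(-4.0*1000) / 2959.784 = 1.35144997
K = exp(1.35144997)
K = 3.8630227, rounded to 4 significant figures:

3.863


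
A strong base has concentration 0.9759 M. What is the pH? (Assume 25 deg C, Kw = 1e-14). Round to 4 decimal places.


A strong base dissociates completely, so [OH-] equals the given concentration.
pOH = -log10([OH-]) = -log10(0.9759) = 0.010595
pH = 14 - pOH = 14 - 0.010595
pH = 13.989405, rounded to 4 dp:

13.9894


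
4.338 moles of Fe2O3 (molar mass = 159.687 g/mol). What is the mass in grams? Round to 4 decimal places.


mass = n * M
mass = 4.338 * 159.687
mass = 692.722206 g, rounded to 4 dp:

692.7222 g


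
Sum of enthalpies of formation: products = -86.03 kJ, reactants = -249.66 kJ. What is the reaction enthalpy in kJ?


dH_rxn = sum(dH_f products) - sum(dH_f reactants)
dH_rxn = -86.03 - (-249.66)
dH_rxn = 163.63 kJ:

163.63 kJ


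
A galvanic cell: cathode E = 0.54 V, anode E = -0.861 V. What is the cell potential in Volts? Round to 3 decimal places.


Standard cell potential: E_cell = E_cathode - E_anode.
E_cell = 0.54 - (-0.861)
E_cell = 1.401 V, rounded to 3 dp:

1.401 V


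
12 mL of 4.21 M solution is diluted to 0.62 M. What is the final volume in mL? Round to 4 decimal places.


Dilution: M1*V1 = M2*V2, solve for V2.
V2 = M1*V1 / M2
V2 = 4.21 * 12 / 0.62
V2 = 50.52 / 0.62
V2 = 81.48387097 mL, rounded to 4 dp:

81.4839 mL


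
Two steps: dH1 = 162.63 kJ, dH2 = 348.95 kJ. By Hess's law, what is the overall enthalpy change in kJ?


Hess's law: enthalpy is a state function, so add the step enthalpies.
dH_total = dH1 + dH2 = 162.63 + (348.95)
dH_total = 511.58 kJ:

511.58 kJ


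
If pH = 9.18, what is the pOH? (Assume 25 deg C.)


At 25 deg C, pH + pOH = 14.
pOH = 14 - pH = 14 - 9.18
pOH = 4.82:

4.82


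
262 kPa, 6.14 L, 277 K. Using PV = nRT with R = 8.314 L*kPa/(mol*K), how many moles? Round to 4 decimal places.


PV = nRT, solve for n = PV / (RT).
PV = 262 * 6.14 = 1608.68
RT = 8.314 * 277 = 2302.978
n = 1608.68 / 2302.978
n = 0.69852165 mol, rounded to 4 dp:

0.6985 mol


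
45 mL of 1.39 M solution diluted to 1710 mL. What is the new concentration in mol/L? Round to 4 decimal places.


Dilution: M1*V1 = M2*V2, solve for M2.
M2 = M1*V1 / V2
M2 = 1.39 * 45 / 1710
M2 = 62.55 / 1710
M2 = 0.03657895 mol/L, rounded to 4 dp:

0.0366 mol/L


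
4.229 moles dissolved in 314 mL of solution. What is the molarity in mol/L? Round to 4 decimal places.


Convert volume to liters: V_L = V_mL / 1000.
V_L = 314 / 1000 = 0.314 L
M = n / V_L = 4.229 / 0.314
M = 13.46815287 mol/L, rounded to 4 dp:

13.4682 mol/L


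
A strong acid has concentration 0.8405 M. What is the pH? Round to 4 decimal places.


A strong acid dissociates completely, so [H+] equals the given concentration.
pH = -log10([H+]) = -log10(0.8405)
pH = 0.07546228, rounded to 4 dp:

0.0755


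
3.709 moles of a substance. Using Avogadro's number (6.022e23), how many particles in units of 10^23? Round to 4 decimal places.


N = n * NA, then divide by 1e23 for the requested units.
N / 1e23 = n * 6.022
N / 1e23 = 3.709 * 6.022
N / 1e23 = 22.335598, rounded to 4 dp:

22.3356


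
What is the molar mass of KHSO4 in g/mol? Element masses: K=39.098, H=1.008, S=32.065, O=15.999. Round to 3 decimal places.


M = sum(count * atomic_mass) over atoms.
M = 1*39.098 + 1*1.008 + 1*32.065 + 4*15.999
M = 39.098 + 1.008 + 32.065 + 63.996
M = 136.167 g/mol, rounded to 3 dp:

136.167 g/mol


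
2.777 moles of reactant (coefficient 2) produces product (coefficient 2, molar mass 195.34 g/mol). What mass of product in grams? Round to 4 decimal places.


Use the coefficient ratio to convert reactant moles to product moles, then multiply by the product's molar mass.
moles_P = moles_R * (coeff_P / coeff_R) = 2.777 * (2/2) = 2.777
mass_P = moles_P * M_P = 2.777 * 195.34
mass_P = 542.45918 g, rounded to 4 dp:

542.4592 g


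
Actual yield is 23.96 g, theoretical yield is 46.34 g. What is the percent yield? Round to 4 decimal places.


% yield = 100 * actual / theoretical
% yield = 100 * 23.96 / 46.34
% yield = 51.70479068 %, rounded to 4 dp:

51.7048 %


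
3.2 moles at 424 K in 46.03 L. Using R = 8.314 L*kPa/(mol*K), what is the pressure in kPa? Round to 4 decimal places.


PV = nRT, solve for P = nRT / V.
nRT = 3.2 * 8.314 * 424 = 11280.4352
P = 11280.4352 / 46.03
P = 245.06702585 kPa, rounded to 4 dp:

245.0670 kPa


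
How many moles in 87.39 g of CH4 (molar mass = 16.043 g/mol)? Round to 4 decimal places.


n = mass / M
n = 87.39 / 16.043
n = 5.44723555 mol, rounded to 4 dp:

5.4472 mol


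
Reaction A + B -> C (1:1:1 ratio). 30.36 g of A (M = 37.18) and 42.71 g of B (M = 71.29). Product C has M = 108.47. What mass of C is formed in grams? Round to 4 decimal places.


Find moles of each reactant; the smaller value is the limiting reagent in a 1:1:1 reaction, so moles_C equals moles of the limiter.
n_A = mass_A / M_A = 30.36 / 37.18 = 0.816568 mol
n_B = mass_B / M_B = 42.71 / 71.29 = 0.599102 mol
Limiting reagent: B (smaller), n_limiting = 0.599102 mol
mass_C = n_limiting * M_C = 0.599102 * 108.47
mass_C = 64.98459394 g, rounded to 4 dp:

64.9846 g


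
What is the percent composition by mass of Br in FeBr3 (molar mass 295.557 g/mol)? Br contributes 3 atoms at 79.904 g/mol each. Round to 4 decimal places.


pct = 100 * (n_elem * M_elem) / M_total
mass_contribution = 3 * 79.904 = 239.712 g/mol
pct = 100 * 239.712 / 295.557
pct = 81.10516753 %, rounded to 4 dp:

81.1052 %


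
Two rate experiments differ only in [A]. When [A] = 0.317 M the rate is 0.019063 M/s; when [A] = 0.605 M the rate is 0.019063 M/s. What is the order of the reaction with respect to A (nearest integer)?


Rate is proportional to [A]^n, so rate2/rate1 = ([A]2/[A]1)^n. Take logs to solve for n.
rate2/rate1 = 0.019063 / 0.019063 = 1.0
[A]2/[A]1 = 0.605 / 0.317 = 1.9085
n = ln(1.0) / ln(1.9085) = 0.0
Nearest integer order:

0


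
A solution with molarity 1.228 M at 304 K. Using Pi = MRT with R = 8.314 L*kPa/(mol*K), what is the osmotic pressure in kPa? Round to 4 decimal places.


Osmotic pressure (van't Hoff): Pi = M*R*T.
RT = 8.314 * 304 = 2527.456
Pi = 1.228 * 2527.456
Pi = 3103.715968 kPa, rounded to 4 dp:

3103.7160 kPa
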